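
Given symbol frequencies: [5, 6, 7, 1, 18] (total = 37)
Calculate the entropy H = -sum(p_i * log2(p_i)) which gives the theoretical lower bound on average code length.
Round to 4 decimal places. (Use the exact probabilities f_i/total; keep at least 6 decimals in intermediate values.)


Per-symbol terms -p_i * log2(p_i) with p_i = f_i/37:
  p = 5/37 = 0.135135: log2(p) = -2.887525, -p*log2(p) = 0.390206
  p = 6/37 = 0.162162: log2(p) = -2.624491, -p*log2(p) = 0.425593
  p = 7/37 = 0.189189: log2(p) = -2.402098, -p*log2(p) = 0.454451
  p = 1/37 = 0.027027: log2(p) = -5.209453, -p*log2(p) = 0.140796
  p = 18/37 = 0.486486: log2(p) = -1.039528, -p*log2(p) = 0.505717
H = 0.390206 + 0.425593 + 0.454451 + 0.140796 + 0.505717 = 1.916763

H = 1.9168 bits/symbol


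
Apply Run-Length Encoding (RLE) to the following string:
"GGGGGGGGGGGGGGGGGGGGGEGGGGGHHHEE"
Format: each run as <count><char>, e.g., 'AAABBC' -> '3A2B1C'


Scanning runs left to right:
  i=0: run of 'G' x 21 -> '21G'
  i=21: run of 'E' x 1 -> '1E'
  i=22: run of 'G' x 5 -> '5G'
  i=27: run of 'H' x 3 -> '3H'
  i=30: run of 'E' x 2 -> '2E'

RLE = 21G1E5G3H2E


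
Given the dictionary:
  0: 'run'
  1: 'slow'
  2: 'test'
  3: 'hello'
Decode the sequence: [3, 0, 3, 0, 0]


Look up each index in the dictionary:
  3 -> 'hello'
  0 -> 'run'
  3 -> 'hello'
  0 -> 'run'
  0 -> 'run'

Decoded: "hello run hello run run"


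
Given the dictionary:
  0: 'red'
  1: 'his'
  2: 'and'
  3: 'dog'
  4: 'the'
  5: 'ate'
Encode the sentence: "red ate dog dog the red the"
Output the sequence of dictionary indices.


Look up each word in the dictionary:
  'red' -> 0
  'ate' -> 5
  'dog' -> 3
  'dog' -> 3
  'the' -> 4
  'red' -> 0
  'the' -> 4

Encoded: [0, 5, 3, 3, 4, 0, 4]


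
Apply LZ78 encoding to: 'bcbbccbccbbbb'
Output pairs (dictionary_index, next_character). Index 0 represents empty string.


LZ78 encoding steps:
Dictionary: {0: ''}
Step 1: w='' (idx 0), next='b' -> output (0, 'b'), add 'b' as idx 1
Step 2: w='' (idx 0), next='c' -> output (0, 'c'), add 'c' as idx 2
Step 3: w='b' (idx 1), next='b' -> output (1, 'b'), add 'bb' as idx 3
Step 4: w='c' (idx 2), next='c' -> output (2, 'c'), add 'cc' as idx 4
Step 5: w='b' (idx 1), next='c' -> output (1, 'c'), add 'bc' as idx 5
Step 6: w='c' (idx 2), next='b' -> output (2, 'b'), add 'cb' as idx 6
Step 7: w='bb' (idx 3), next='b' -> output (3, 'b'), add 'bbb' as idx 7


Encoded: [(0, 'b'), (0, 'c'), (1, 'b'), (2, 'c'), (1, 'c'), (2, 'b'), (3, 'b')]


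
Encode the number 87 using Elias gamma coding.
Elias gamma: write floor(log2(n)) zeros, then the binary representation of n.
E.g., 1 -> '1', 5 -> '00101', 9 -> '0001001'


num_bits = floor(log2(87)) + 1 = 7
leading_zeros = num_bits - 1 = 6
binary(87) = 1010111

Elias gamma(87) = '000000' + '1010111' = 0000001010111 (13 bits)


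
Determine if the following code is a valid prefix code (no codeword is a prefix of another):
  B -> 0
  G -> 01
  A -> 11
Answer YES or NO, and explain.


Checking each pair (does one codeword prefix another?):
  B='0' vs G='01': prefix -- VIOLATION

NO -- this is NOT a valid prefix code. B (0) is a prefix of G (01).


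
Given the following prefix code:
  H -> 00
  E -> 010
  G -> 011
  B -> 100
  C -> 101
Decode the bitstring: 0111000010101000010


Decoding step by step:
Bits 011 -> G
Bits 100 -> B
Bits 00 -> H
Bits 101 -> C
Bits 010 -> E
Bits 00 -> H
Bits 010 -> E


Decoded message: GBHCEHE


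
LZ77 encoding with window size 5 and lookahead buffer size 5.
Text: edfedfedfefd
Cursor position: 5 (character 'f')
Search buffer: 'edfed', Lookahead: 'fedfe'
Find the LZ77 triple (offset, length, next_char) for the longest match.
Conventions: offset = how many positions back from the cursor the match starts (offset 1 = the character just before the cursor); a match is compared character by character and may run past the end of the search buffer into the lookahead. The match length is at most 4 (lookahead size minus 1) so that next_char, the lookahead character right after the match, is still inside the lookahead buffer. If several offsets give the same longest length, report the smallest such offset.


Try each offset into the search buffer:
  offset=1 (pos 4, char 'd'): match length 0
  offset=2 (pos 3, char 'e'): match length 0
  offset=3 (pos 2, char 'f'): match length 4
  offset=4 (pos 1, char 'd'): match length 0
  offset=5 (pos 0, char 'e'): match length 0
Longest match has length 4 at offset 3.
next_char = character at position 5 + 4 = 9 -> 'e'

Best match: offset=3, length=4 (matching 'fedf' starting at position 2)
LZ77 triple: (3, 4, 'e')


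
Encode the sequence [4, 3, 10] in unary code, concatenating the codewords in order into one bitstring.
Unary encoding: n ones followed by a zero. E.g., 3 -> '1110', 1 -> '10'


Encode each number as n ones followed by a terminating 0:
  4 -> 11110 (5 bits)
  3 -> 1110 (4 bits)
  10 -> 11111111110 (11 bits)
Total length = 5 + 4 + 11 = 20 bits.

Unary([4, 3, 10]) = 11110111011111111110 (20 bits)


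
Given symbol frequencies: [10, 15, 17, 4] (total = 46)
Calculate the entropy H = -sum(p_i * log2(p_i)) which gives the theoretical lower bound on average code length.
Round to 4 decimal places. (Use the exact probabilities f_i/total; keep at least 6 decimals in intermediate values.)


Per-symbol terms -p_i * log2(p_i) with p_i = f_i/46:
  p = 10/46 = 0.217391: log2(p) = -2.201634, -p*log2(p) = 0.478616
  p = 15/46 = 0.326087: log2(p) = -1.616671, -p*log2(p) = 0.527175
  p = 17/46 = 0.369565: log2(p) = -1.436099, -p*log2(p) = 0.530732
  p = 4/46 = 0.086957: log2(p) = -3.523562, -p*log2(p) = 0.306397
H = 0.478616 + 0.527175 + 0.530732 + 0.306397 = 1.842920

H = 1.8429 bits/symbol


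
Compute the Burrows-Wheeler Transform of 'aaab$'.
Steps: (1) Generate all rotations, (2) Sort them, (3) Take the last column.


Rotations (sorted):
  0: $aaab -> last char: b
  1: aaab$ -> last char: $
  2: aab$a -> last char: a
  3: ab$aa -> last char: a
  4: b$aaa -> last char: a


BWT = b$aaa


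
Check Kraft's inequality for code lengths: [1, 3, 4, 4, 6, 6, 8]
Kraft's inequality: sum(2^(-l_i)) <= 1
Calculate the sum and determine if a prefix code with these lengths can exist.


Sum = 2^(-1) + 2^(-3) + 2^(-4) + 2^(-4) + 2^(-6) + 2^(-6) + 2^(-8)
    = 0.5 + 0.125 + 0.0625 + 0.0625 + 0.015625 + 0.015625 + 0.00390625
    = 201/256 = 0.78515625
Since 0.78515625 <= 1, Kraft's inequality IS satisfied.
A prefix code with these lengths CAN exist.

Kraft sum = 0.78515625. Satisfied.


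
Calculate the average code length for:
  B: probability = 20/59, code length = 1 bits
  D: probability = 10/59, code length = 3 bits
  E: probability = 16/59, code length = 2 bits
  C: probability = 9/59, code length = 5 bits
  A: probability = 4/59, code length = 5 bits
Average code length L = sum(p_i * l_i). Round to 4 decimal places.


Weighted contributions p_i * l_i:
  B: (20/59) * 1 = 20/59
  D: (10/59) * 3 = 30/59
  E: (16/59) * 2 = 32/59
  C: (9/59) * 5 = 45/59
  A: (4/59) * 5 = 20/59
Sum = (20 + 30 + 32 + 45 + 20)/59 = 147/59

L = 147/59 = 2.4915 bits/symbol


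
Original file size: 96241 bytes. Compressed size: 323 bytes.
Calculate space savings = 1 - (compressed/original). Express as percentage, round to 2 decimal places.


ratio = compressed/original = 323/96241 = 0.003356
savings = 1 - ratio = 1 - 0.003356 = 0.996644
as a percentage: 0.996644 * 100 = 99.66%

Space savings = 1 - 323/96241 = 99.66%


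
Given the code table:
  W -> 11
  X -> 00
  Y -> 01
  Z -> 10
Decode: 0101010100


Decoding:
01 -> Y
01 -> Y
01 -> Y
01 -> Y
00 -> X


Result: YYYYX


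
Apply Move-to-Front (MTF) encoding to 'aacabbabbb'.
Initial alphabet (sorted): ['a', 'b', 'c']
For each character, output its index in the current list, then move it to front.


MTF encoding:
'a': index 0 in ['a', 'b', 'c'] -> ['a', 'b', 'c']
'a': index 0 in ['a', 'b', 'c'] -> ['a', 'b', 'c']
'c': index 2 in ['a', 'b', 'c'] -> ['c', 'a', 'b']
'a': index 1 in ['c', 'a', 'b'] -> ['a', 'c', 'b']
'b': index 2 in ['a', 'c', 'b'] -> ['b', 'a', 'c']
'b': index 0 in ['b', 'a', 'c'] -> ['b', 'a', 'c']
'a': index 1 in ['b', 'a', 'c'] -> ['a', 'b', 'c']
'b': index 1 in ['a', 'b', 'c'] -> ['b', 'a', 'c']
'b': index 0 in ['b', 'a', 'c'] -> ['b', 'a', 'c']
'b': index 0 in ['b', 'a', 'c'] -> ['b', 'a', 'c']


Output: [0, 0, 2, 1, 2, 0, 1, 1, 0, 0]


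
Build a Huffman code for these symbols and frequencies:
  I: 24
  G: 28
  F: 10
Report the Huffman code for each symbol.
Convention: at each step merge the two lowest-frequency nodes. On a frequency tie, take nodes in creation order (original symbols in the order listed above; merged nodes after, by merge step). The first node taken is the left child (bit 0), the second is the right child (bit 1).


Huffman tree construction:
Step 1: Merge F(10) + I(24) = 34
Step 2: Merge G(28) + (F+I)(34) = 62
Read each symbol's code off the tree from the root (left child = 0, right child = 1).

Codes:
  I: 11 (length 2)
  G: 0 (length 1)
  F: 10 (length 2)
Average code length: 96/62 = 1.5484 bits/symbol


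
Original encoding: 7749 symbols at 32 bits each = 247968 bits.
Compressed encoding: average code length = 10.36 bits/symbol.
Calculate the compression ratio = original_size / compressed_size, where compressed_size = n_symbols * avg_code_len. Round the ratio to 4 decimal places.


original_size = n_symbols * orig_bits = 7749 * 32 = 247968 bits
compressed_size = n_symbols * avg_code_len = 7749 * 10.36 = 80279.64 bits
ratio = original_size / compressed_size = 247968 / 80279.64 = 3.0888

Compression ratio = 3.0888


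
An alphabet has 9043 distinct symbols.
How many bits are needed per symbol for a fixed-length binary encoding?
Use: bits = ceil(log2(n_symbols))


log2(9043) = 13.1426
Bracket: 2^13 = 8192 < 9043 <= 2^14 = 16384
So ceil(log2(9043)) = 14

bits = ceil(log2(9043)) = ceil(13.1426) = 14 bits


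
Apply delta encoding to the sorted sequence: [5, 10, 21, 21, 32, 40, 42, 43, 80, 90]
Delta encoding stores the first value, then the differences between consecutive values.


First value: 5
Deltas:
  10 - 5 = 5
  21 - 10 = 11
  21 - 21 = 0
  32 - 21 = 11
  40 - 32 = 8
  42 - 40 = 2
  43 - 42 = 1
  80 - 43 = 37
  90 - 80 = 10


Delta encoded: [5, 5, 11, 0, 11, 8, 2, 1, 37, 10]


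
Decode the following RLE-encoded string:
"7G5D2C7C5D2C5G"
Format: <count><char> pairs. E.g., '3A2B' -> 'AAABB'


Expanding each <count><char> pair:
  7G -> 'GGGGGGG'
  5D -> 'DDDDD'
  2C -> 'CC'
  7C -> 'CCCCCCC'
  5D -> 'DDDDD'
  2C -> 'CC'
  5G -> 'GGGGG'

Decoded = GGGGGGGDDDDDCCCCCCCCCDDDDDCCGGGGG


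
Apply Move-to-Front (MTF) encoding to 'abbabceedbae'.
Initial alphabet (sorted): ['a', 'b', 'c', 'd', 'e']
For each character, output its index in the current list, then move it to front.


MTF encoding:
'a': index 0 in ['a', 'b', 'c', 'd', 'e'] -> ['a', 'b', 'c', 'd', 'e']
'b': index 1 in ['a', 'b', 'c', 'd', 'e'] -> ['b', 'a', 'c', 'd', 'e']
'b': index 0 in ['b', 'a', 'c', 'd', 'e'] -> ['b', 'a', 'c', 'd', 'e']
'a': index 1 in ['b', 'a', 'c', 'd', 'e'] -> ['a', 'b', 'c', 'd', 'e']
'b': index 1 in ['a', 'b', 'c', 'd', 'e'] -> ['b', 'a', 'c', 'd', 'e']
'c': index 2 in ['b', 'a', 'c', 'd', 'e'] -> ['c', 'b', 'a', 'd', 'e']
'e': index 4 in ['c', 'b', 'a', 'd', 'e'] -> ['e', 'c', 'b', 'a', 'd']
'e': index 0 in ['e', 'c', 'b', 'a', 'd'] -> ['e', 'c', 'b', 'a', 'd']
'd': index 4 in ['e', 'c', 'b', 'a', 'd'] -> ['d', 'e', 'c', 'b', 'a']
'b': index 3 in ['d', 'e', 'c', 'b', 'a'] -> ['b', 'd', 'e', 'c', 'a']
'a': index 4 in ['b', 'd', 'e', 'c', 'a'] -> ['a', 'b', 'd', 'e', 'c']
'e': index 3 in ['a', 'b', 'd', 'e', 'c'] -> ['e', 'a', 'b', 'd', 'c']


Output: [0, 1, 0, 1, 1, 2, 4, 0, 4, 3, 4, 3]


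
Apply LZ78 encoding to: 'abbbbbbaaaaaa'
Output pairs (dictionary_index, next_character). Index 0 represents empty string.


LZ78 encoding steps:
Dictionary: {0: ''}
Step 1: w='' (idx 0), next='a' -> output (0, 'a'), add 'a' as idx 1
Step 2: w='' (idx 0), next='b' -> output (0, 'b'), add 'b' as idx 2
Step 3: w='b' (idx 2), next='b' -> output (2, 'b'), add 'bb' as idx 3
Step 4: w='bb' (idx 3), next='b' -> output (3, 'b'), add 'bbb' as idx 4
Step 5: w='a' (idx 1), next='a' -> output (1, 'a'), add 'aa' as idx 5
Step 6: w='aa' (idx 5), next='a' -> output (5, 'a'), add 'aaa' as idx 6
Step 7: w='a' (idx 1), end of input -> output (1, '')


Encoded: [(0, 'a'), (0, 'b'), (2, 'b'), (3, 'b'), (1, 'a'), (5, 'a'), (1, '')]


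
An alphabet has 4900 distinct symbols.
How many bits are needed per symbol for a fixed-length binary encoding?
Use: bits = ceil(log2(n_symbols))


log2(4900) = 12.2586
Bracket: 2^12 = 4096 < 4900 <= 2^13 = 8192
So ceil(log2(4900)) = 13

bits = ceil(log2(4900)) = ceil(12.2586) = 13 bits


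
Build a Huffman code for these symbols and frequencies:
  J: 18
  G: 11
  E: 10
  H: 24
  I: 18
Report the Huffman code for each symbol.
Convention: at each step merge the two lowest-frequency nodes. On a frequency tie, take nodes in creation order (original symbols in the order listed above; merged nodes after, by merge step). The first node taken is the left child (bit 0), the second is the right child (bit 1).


Huffman tree construction:
Step 1: Merge E(10) + G(11) = 21
Step 2: Merge J(18) + I(18) = 36
Step 3: Merge (E+G)(21) + H(24) = 45
Step 4: Merge (J+I)(36) + ((E+G)+H)(45) = 81
Read each symbol's code off the tree from the root (left child = 0, right child = 1).

Codes:
  J: 00 (length 2)
  G: 101 (length 3)
  E: 100 (length 3)
  H: 11 (length 2)
  I: 01 (length 2)
Average code length: 183/81 = 2.2593 bits/symbol


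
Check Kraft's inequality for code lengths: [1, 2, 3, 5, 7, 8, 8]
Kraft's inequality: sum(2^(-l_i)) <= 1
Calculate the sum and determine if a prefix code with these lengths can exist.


Sum = 2^(-1) + 2^(-2) + 2^(-3) + 2^(-5) + 2^(-7) + 2^(-8) + 2^(-8)
    = 0.5 + 0.25 + 0.125 + 0.03125 + 0.0078125 + 0.00390625 + 0.00390625
    = 236/256 = 0.921875
Since 0.921875 <= 1, Kraft's inequality IS satisfied.
A prefix code with these lengths CAN exist.

Kraft sum = 0.921875. Satisfied.


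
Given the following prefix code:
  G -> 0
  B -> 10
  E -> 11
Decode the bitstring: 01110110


Decoding step by step:
Bits 0 -> G
Bits 11 -> E
Bits 10 -> B
Bits 11 -> E
Bits 0 -> G


Decoded message: GEBEG


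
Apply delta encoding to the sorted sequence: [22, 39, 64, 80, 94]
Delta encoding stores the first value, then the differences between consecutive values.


First value: 22
Deltas:
  39 - 22 = 17
  64 - 39 = 25
  80 - 64 = 16
  94 - 80 = 14


Delta encoded: [22, 17, 25, 16, 14]


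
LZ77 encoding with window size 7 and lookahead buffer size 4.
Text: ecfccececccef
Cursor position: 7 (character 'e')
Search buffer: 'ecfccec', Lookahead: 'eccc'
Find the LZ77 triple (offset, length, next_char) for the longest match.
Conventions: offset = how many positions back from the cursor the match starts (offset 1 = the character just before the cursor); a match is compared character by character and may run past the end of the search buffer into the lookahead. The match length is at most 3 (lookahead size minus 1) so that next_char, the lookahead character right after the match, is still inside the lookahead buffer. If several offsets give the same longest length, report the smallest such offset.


Try each offset into the search buffer:
  offset=1 (pos 6, char 'c'): match length 0
  offset=2 (pos 5, char 'e'): match length 2
  offset=3 (pos 4, char 'c'): match length 0
  offset=4 (pos 3, char 'c'): match length 0
  offset=5 (pos 2, char 'f'): match length 0
  offset=6 (pos 1, char 'c'): match length 0
  offset=7 (pos 0, char 'e'): match length 2
Longest match has length 2, found at offsets 2, 7; take the smallest, offset 2.
next_char = character at position 7 + 2 = 9 -> 'c'

Best match: offset=2, length=2 (matching 'ec' starting at position 5)
LZ77 triple: (2, 2, 'c')


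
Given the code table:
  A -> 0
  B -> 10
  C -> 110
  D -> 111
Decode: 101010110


Decoding:
10 -> B
10 -> B
10 -> B
110 -> C


Result: BBBC


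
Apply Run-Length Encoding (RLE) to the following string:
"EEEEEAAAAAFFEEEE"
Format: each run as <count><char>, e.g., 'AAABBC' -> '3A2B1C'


Scanning runs left to right:
  i=0: run of 'E' x 5 -> '5E'
  i=5: run of 'A' x 5 -> '5A'
  i=10: run of 'F' x 2 -> '2F'
  i=12: run of 'E' x 4 -> '4E'

RLE = 5E5A2F4E


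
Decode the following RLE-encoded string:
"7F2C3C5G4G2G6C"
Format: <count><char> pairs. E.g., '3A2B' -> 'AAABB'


Expanding each <count><char> pair:
  7F -> 'FFFFFFF'
  2C -> 'CC'
  3C -> 'CCC'
  5G -> 'GGGGG'
  4G -> 'GGGG'
  2G -> 'GG'
  6C -> 'CCCCCC'

Decoded = FFFFFFFCCCCCGGGGGGGGGGGCCCCCC


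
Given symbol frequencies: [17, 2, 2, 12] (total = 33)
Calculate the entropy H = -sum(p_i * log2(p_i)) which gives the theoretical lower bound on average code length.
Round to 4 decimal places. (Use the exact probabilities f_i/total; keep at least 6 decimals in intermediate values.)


Per-symbol terms -p_i * log2(p_i) with p_i = f_i/33:
  p = 17/33 = 0.515152: log2(p) = -0.956931, -p*log2(p) = 0.492965
  p = 2/33 = 0.060606: log2(p) = -4.044394, -p*log2(p) = 0.245115
  p = 2/33 = 0.060606: log2(p) = -4.044394, -p*log2(p) = 0.245115
  p = 12/33 = 0.363636: log2(p) = -1.459432, -p*log2(p) = 0.530702
H = 0.492965 + 0.245115 + 0.245115 + 0.530702 = 1.513897

H = 1.5139 bits/symbol


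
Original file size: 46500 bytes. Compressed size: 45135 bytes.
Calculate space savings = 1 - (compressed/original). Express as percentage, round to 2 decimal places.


ratio = compressed/original = 45135/46500 = 0.970645
savings = 1 - ratio = 1 - 0.970645 = 0.029355
as a percentage: 0.029355 * 100 = 2.94%

Space savings = 1 - 45135/46500 = 2.94%


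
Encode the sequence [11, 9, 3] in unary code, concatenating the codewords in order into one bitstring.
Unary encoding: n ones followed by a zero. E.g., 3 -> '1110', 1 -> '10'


Encode each number as n ones followed by a terminating 0:
  11 -> 111111111110 (12 bits)
  9 -> 1111111110 (10 bits)
  3 -> 1110 (4 bits)
Total length = 12 + 10 + 4 = 26 bits.

Unary([11, 9, 3]) = 11111111111011111111101110 (26 bits)


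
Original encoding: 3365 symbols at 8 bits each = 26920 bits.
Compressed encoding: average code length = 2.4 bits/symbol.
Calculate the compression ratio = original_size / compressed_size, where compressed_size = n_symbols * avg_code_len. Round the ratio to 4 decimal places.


original_size = n_symbols * orig_bits = 3365 * 8 = 26920 bits
compressed_size = n_symbols * avg_code_len = 3365 * 2.4 = 8076.0 bits
ratio = original_size / compressed_size = 26920 / 8076.0 = 3.3333

Compression ratio = 3.3333


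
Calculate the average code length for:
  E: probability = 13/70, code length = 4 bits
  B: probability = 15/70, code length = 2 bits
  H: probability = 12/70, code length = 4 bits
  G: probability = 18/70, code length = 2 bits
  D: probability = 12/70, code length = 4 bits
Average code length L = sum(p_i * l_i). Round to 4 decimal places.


Weighted contributions p_i * l_i:
  E: (13/70) * 4 = 52/70
  B: (15/70) * 2 = 30/70
  H: (12/70) * 4 = 48/70
  G: (18/70) * 2 = 36/70
  D: (12/70) * 4 = 48/70
Sum = (52 + 30 + 48 + 36 + 48)/70 = 214/70

L = 214/70 = 3.0571 bits/symbol


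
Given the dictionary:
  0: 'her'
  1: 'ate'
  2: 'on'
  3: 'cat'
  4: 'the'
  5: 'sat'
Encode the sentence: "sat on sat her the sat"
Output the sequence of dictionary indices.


Look up each word in the dictionary:
  'sat' -> 5
  'on' -> 2
  'sat' -> 5
  'her' -> 0
  'the' -> 4
  'sat' -> 5

Encoded: [5, 2, 5, 0, 4, 5]


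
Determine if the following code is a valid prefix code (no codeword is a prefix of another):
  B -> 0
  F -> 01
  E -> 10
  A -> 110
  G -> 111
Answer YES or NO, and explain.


Checking each pair (does one codeword prefix another?):
  B='0' vs F='01': prefix -- VIOLATION

NO -- this is NOT a valid prefix code. B (0) is a prefix of F (01).


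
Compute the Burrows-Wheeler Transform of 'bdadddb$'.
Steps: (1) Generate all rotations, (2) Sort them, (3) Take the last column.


Rotations (sorted):
  0: $bdadddb -> last char: b
  1: adddb$bd -> last char: d
  2: b$bdaddd -> last char: d
  3: bdadddb$ -> last char: $
  4: dadddb$b -> last char: b
  5: db$bdadd -> last char: d
  6: ddb$bdad -> last char: d
  7: dddb$bda -> last char: a


BWT = bdd$bdda


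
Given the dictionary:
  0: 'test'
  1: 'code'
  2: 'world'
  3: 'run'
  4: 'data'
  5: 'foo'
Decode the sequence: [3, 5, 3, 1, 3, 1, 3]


Look up each index in the dictionary:
  3 -> 'run'
  5 -> 'foo'
  3 -> 'run'
  1 -> 'code'
  3 -> 'run'
  1 -> 'code'
  3 -> 'run'

Decoded: "run foo run code run code run"


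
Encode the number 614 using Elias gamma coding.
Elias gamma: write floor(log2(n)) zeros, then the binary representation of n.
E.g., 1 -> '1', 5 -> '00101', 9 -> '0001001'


num_bits = floor(log2(614)) + 1 = 10
leading_zeros = num_bits - 1 = 9
binary(614) = 1001100110

Elias gamma(614) = '000000000' + '1001100110' = 0000000001001100110 (19 bits)


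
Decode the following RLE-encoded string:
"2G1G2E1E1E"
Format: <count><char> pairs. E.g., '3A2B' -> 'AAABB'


Expanding each <count><char> pair:
  2G -> 'GG'
  1G -> 'G'
  2E -> 'EE'
  1E -> 'E'
  1E -> 'E'

Decoded = GGGEEEE


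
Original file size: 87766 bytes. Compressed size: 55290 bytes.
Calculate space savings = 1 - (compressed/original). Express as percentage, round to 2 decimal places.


ratio = compressed/original = 55290/87766 = 0.629971
savings = 1 - ratio = 1 - 0.629971 = 0.370029
as a percentage: 0.370029 * 100 = 37.0%

Space savings = 1 - 55290/87766 = 37.0%


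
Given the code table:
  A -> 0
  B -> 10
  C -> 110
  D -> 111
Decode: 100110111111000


Decoding:
10 -> B
0 -> A
110 -> C
111 -> D
111 -> D
0 -> A
0 -> A
0 -> A


Result: BACDDAAA


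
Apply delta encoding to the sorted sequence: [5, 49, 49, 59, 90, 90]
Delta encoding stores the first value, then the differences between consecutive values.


First value: 5
Deltas:
  49 - 5 = 44
  49 - 49 = 0
  59 - 49 = 10
  90 - 59 = 31
  90 - 90 = 0


Delta encoded: [5, 44, 0, 10, 31, 0]


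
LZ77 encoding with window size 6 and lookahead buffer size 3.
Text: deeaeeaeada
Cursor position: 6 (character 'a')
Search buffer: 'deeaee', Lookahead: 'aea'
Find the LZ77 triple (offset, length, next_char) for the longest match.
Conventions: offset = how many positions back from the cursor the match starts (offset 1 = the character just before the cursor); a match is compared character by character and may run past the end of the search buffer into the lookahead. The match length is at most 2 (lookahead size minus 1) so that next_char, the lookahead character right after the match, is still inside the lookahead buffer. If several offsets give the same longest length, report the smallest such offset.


Try each offset into the search buffer:
  offset=1 (pos 5, char 'e'): match length 0
  offset=2 (pos 4, char 'e'): match length 0
  offset=3 (pos 3, char 'a'): match length 2
  offset=4 (pos 2, char 'e'): match length 0
  offset=5 (pos 1, char 'e'): match length 0
  offset=6 (pos 0, char 'd'): match length 0
Longest match has length 2 at offset 3.
next_char = character at position 6 + 2 = 8 -> 'a'

Best match: offset=3, length=2 (matching 'ae' starting at position 3)
LZ77 triple: (3, 2, 'a')


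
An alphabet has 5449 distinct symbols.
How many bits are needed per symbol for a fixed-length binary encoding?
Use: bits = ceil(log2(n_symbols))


log2(5449) = 12.4118
Bracket: 2^12 = 4096 < 5449 <= 2^13 = 8192
So ceil(log2(5449)) = 13

bits = ceil(log2(5449)) = ceil(12.4118) = 13 bits


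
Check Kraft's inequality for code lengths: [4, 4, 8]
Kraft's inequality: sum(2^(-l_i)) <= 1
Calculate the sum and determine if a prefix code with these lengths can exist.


Sum = 2^(-4) + 2^(-4) + 2^(-8)
    = 0.0625 + 0.0625 + 0.00390625
    = 33/256 = 0.12890625
Since 0.12890625 <= 1, Kraft's inequality IS satisfied.
A prefix code with these lengths CAN exist.

Kraft sum = 0.12890625. Satisfied.


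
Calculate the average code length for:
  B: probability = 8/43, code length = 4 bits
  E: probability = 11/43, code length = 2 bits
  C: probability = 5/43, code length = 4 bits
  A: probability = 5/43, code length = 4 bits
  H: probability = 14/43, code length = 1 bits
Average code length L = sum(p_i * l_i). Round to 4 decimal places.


Weighted contributions p_i * l_i:
  B: (8/43) * 4 = 32/43
  E: (11/43) * 2 = 22/43
  C: (5/43) * 4 = 20/43
  A: (5/43) * 4 = 20/43
  H: (14/43) * 1 = 14/43
Sum = (32 + 22 + 20 + 20 + 14)/43 = 108/43

L = 108/43 = 2.5116 bits/symbol


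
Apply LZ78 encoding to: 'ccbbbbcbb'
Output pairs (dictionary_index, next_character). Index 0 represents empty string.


LZ78 encoding steps:
Dictionary: {0: ''}
Step 1: w='' (idx 0), next='c' -> output (0, 'c'), add 'c' as idx 1
Step 2: w='c' (idx 1), next='b' -> output (1, 'b'), add 'cb' as idx 2
Step 3: w='' (idx 0), next='b' -> output (0, 'b'), add 'b' as idx 3
Step 4: w='b' (idx 3), next='b' -> output (3, 'b'), add 'bb' as idx 4
Step 5: w='cb' (idx 2), next='b' -> output (2, 'b'), add 'cbb' as idx 5


Encoded: [(0, 'c'), (1, 'b'), (0, 'b'), (3, 'b'), (2, 'b')]


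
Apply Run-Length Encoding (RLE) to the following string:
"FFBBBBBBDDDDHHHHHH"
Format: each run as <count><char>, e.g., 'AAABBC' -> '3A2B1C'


Scanning runs left to right:
  i=0: run of 'F' x 2 -> '2F'
  i=2: run of 'B' x 6 -> '6B'
  i=8: run of 'D' x 4 -> '4D'
  i=12: run of 'H' x 6 -> '6H'

RLE = 2F6B4D6H


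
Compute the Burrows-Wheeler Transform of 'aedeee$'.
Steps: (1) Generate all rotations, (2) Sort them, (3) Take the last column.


Rotations (sorted):
  0: $aedeee -> last char: e
  1: aedeee$ -> last char: $
  2: deee$ae -> last char: e
  3: e$aedee -> last char: e
  4: edeee$a -> last char: a
  5: ee$aede -> last char: e
  6: eee$aed -> last char: d


BWT = e$eeaed


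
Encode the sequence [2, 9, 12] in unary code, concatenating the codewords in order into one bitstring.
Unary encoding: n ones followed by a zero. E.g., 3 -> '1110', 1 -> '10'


Encode each number as n ones followed by a terminating 0:
  2 -> 110 (3 bits)
  9 -> 1111111110 (10 bits)
  12 -> 1111111111110 (13 bits)
Total length = 3 + 10 + 13 = 26 bits.

Unary([2, 9, 12]) = 11011111111101111111111110 (26 bits)


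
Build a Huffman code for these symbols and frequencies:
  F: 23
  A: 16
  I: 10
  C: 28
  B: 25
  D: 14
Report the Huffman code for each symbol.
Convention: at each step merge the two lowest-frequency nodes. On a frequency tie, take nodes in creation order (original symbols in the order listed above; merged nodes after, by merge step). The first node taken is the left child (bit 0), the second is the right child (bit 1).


Huffman tree construction:
Step 1: Merge I(10) + D(14) = 24
Step 2: Merge A(16) + F(23) = 39
Step 3: Merge (I+D)(24) + B(25) = 49
Step 4: Merge C(28) + (A+F)(39) = 67
Step 5: Merge ((I+D)+B)(49) + (C+(A+F))(67) = 116
Read each symbol's code off the tree from the root (left child = 0, right child = 1).

Codes:
  F: 111 (length 3)
  A: 110 (length 3)
  I: 000 (length 3)
  C: 10 (length 2)
  B: 01 (length 2)
  D: 001 (length 3)
Average code length: 295/116 = 2.5431 bits/symbol


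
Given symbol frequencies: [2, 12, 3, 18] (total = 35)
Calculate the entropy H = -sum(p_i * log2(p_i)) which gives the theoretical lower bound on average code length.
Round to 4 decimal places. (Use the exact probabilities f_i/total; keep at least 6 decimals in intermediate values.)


Per-symbol terms -p_i * log2(p_i) with p_i = f_i/35:
  p = 2/35 = 0.057143: log2(p) = -4.129283, -p*log2(p) = 0.235959
  p = 12/35 = 0.342857: log2(p) = -1.544321, -p*log2(p) = 0.529481
  p = 3/35 = 0.085714: log2(p) = -3.544321, -p*log2(p) = 0.303799
  p = 18/35 = 0.514286: log2(p) = -0.959358, -p*log2(p) = 0.493384
H = 0.235959 + 0.529481 + 0.303799 + 0.493384 = 1.562623

H = 1.5626 bits/symbol


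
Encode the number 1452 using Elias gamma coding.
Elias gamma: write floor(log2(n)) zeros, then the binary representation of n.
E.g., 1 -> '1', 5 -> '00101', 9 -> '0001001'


num_bits = floor(log2(1452)) + 1 = 11
leading_zeros = num_bits - 1 = 10
binary(1452) = 10110101100

Elias gamma(1452) = '0000000000' + '10110101100' = 000000000010110101100 (21 bits)


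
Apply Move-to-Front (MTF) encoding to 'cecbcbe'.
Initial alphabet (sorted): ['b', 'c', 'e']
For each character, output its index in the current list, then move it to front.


MTF encoding:
'c': index 1 in ['b', 'c', 'e'] -> ['c', 'b', 'e']
'e': index 2 in ['c', 'b', 'e'] -> ['e', 'c', 'b']
'c': index 1 in ['e', 'c', 'b'] -> ['c', 'e', 'b']
'b': index 2 in ['c', 'e', 'b'] -> ['b', 'c', 'e']
'c': index 1 in ['b', 'c', 'e'] -> ['c', 'b', 'e']
'b': index 1 in ['c', 'b', 'e'] -> ['b', 'c', 'e']
'e': index 2 in ['b', 'c', 'e'] -> ['e', 'b', 'c']


Output: [1, 2, 1, 2, 1, 1, 2]


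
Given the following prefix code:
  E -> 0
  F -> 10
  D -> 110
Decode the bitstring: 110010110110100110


Decoding step by step:
Bits 110 -> D
Bits 0 -> E
Bits 10 -> F
Bits 110 -> D
Bits 110 -> D
Bits 10 -> F
Bits 0 -> E
Bits 110 -> D


Decoded message: DEFDDFED


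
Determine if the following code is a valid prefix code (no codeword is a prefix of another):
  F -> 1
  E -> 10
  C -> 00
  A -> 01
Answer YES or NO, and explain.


Checking each pair (does one codeword prefix another?):
  F='1' vs E='10': prefix -- VIOLATION

NO -- this is NOT a valid prefix code. F (1) is a prefix of E (10).


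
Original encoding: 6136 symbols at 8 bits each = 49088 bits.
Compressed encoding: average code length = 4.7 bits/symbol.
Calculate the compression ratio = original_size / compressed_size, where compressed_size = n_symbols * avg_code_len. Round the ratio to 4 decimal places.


original_size = n_symbols * orig_bits = 6136 * 8 = 49088 bits
compressed_size = n_symbols * avg_code_len = 6136 * 4.7 = 28839.2 bits
ratio = original_size / compressed_size = 49088 / 28839.2 = 1.7021

Compression ratio = 1.7021


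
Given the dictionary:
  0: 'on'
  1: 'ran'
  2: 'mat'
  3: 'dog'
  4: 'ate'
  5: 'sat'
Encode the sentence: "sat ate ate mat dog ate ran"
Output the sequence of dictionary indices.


Look up each word in the dictionary:
  'sat' -> 5
  'ate' -> 4
  'ate' -> 4
  'mat' -> 2
  'dog' -> 3
  'ate' -> 4
  'ran' -> 1

Encoded: [5, 4, 4, 2, 3, 4, 1]


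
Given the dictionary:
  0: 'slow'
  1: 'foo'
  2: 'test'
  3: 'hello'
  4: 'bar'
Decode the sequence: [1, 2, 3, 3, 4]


Look up each index in the dictionary:
  1 -> 'foo'
  2 -> 'test'
  3 -> 'hello'
  3 -> 'hello'
  4 -> 'bar'

Decoded: "foo test hello hello bar"


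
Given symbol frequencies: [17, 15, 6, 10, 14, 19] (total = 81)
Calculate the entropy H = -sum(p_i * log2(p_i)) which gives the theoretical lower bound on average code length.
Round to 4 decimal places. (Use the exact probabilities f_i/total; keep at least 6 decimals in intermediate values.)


Per-symbol terms -p_i * log2(p_i) with p_i = f_i/81:
  p = 17/81 = 0.209877: log2(p) = -2.252387, -p*log2(p) = 0.472723
  p = 15/81 = 0.185185: log2(p) = -2.432959, -p*log2(p) = 0.450548
  p = 6/81 = 0.074074: log2(p) = -3.754888, -p*log2(p) = 0.278140
  p = 10/81 = 0.123457: log2(p) = -3.017922, -p*log2(p) = 0.372583
  p = 14/81 = 0.172840: log2(p) = -2.532495, -p*log2(p) = 0.437715
  p = 19/81 = 0.234568: log2(p) = -2.091922, -p*log2(p) = 0.490698
H = 0.472723 + 0.450548 + 0.278140 + 0.372583 + 0.437715 + 0.490698 = 2.502407

H = 2.5024 bits/symbol


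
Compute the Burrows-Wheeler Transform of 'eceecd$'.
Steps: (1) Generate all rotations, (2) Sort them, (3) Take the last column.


Rotations (sorted):
  0: $eceecd -> last char: d
  1: cd$ecee -> last char: e
  2: ceecd$e -> last char: e
  3: d$eceec -> last char: c
  4: ecd$ece -> last char: e
  5: eceecd$ -> last char: $
  6: eecd$ec -> last char: c


BWT = deece$c


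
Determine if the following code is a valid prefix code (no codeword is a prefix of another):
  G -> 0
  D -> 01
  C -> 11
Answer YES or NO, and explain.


Checking each pair (does one codeword prefix another?):
  G='0' vs D='01': prefix -- VIOLATION

NO -- this is NOT a valid prefix code. G (0) is a prefix of D (01).


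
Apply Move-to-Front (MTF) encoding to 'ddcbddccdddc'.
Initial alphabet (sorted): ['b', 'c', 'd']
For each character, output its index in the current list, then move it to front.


MTF encoding:
'd': index 2 in ['b', 'c', 'd'] -> ['d', 'b', 'c']
'd': index 0 in ['d', 'b', 'c'] -> ['d', 'b', 'c']
'c': index 2 in ['d', 'b', 'c'] -> ['c', 'd', 'b']
'b': index 2 in ['c', 'd', 'b'] -> ['b', 'c', 'd']
'd': index 2 in ['b', 'c', 'd'] -> ['d', 'b', 'c']
'd': index 0 in ['d', 'b', 'c'] -> ['d', 'b', 'c']
'c': index 2 in ['d', 'b', 'c'] -> ['c', 'd', 'b']
'c': index 0 in ['c', 'd', 'b'] -> ['c', 'd', 'b']
'd': index 1 in ['c', 'd', 'b'] -> ['d', 'c', 'b']
'd': index 0 in ['d', 'c', 'b'] -> ['d', 'c', 'b']
'd': index 0 in ['d', 'c', 'b'] -> ['d', 'c', 'b']
'c': index 1 in ['d', 'c', 'b'] -> ['c', 'd', 'b']


Output: [2, 0, 2, 2, 2, 0, 2, 0, 1, 0, 0, 1]


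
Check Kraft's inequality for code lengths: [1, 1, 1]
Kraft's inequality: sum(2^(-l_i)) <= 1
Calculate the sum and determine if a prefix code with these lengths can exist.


Sum = 2^(-1) + 2^(-1) + 2^(-1)
    = 0.5 + 0.5 + 0.5
    = 3/2 = 1.5
Since 1.5 > 1, Kraft's inequality is NOT satisfied.
A prefix code with these lengths CANNOT exist.

Kraft sum = 1.5. Not satisfied.


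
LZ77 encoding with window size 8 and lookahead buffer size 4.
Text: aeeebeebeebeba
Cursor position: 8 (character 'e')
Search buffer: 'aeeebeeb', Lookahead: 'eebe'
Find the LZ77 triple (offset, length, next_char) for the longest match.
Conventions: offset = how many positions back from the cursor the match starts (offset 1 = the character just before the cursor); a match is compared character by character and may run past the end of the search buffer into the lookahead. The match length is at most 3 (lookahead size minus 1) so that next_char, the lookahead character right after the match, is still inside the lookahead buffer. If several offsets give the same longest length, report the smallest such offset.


Try each offset into the search buffer:
  offset=1 (pos 7, char 'b'): match length 0
  offset=2 (pos 6, char 'e'): match length 1
  offset=3 (pos 5, char 'e'): match length 3
  offset=4 (pos 4, char 'b'): match length 0
  offset=5 (pos 3, char 'e'): match length 1
  offset=6 (pos 2, char 'e'): match length 3
  offset=7 (pos 1, char 'e'): match length 2
  offset=8 (pos 0, char 'a'): match length 0
Longest match has length 3, found at offsets 3, 6; take the smallest, offset 3.
next_char = character at position 8 + 3 = 11 -> 'e'

Best match: offset=3, length=3 (matching 'eeb' starting at position 5)
LZ77 triple: (3, 3, 'e')


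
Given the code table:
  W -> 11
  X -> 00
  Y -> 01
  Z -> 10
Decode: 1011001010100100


Decoding:
10 -> Z
11 -> W
00 -> X
10 -> Z
10 -> Z
10 -> Z
01 -> Y
00 -> X


Result: ZWXZZZYX


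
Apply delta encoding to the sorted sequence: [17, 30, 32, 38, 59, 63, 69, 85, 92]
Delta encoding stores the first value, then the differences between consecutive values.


First value: 17
Deltas:
  30 - 17 = 13
  32 - 30 = 2
  38 - 32 = 6
  59 - 38 = 21
  63 - 59 = 4
  69 - 63 = 6
  85 - 69 = 16
  92 - 85 = 7


Delta encoded: [17, 13, 2, 6, 21, 4, 6, 16, 7]


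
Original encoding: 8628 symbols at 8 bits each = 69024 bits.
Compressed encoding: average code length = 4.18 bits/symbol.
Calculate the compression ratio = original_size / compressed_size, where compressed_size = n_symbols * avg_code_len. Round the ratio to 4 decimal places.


original_size = n_symbols * orig_bits = 8628 * 8 = 69024 bits
compressed_size = n_symbols * avg_code_len = 8628 * 4.18 = 36065.04 bits
ratio = original_size / compressed_size = 69024 / 36065.04 = 1.9139

Compression ratio = 1.9139


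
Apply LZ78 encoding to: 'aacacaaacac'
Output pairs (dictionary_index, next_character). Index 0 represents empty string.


LZ78 encoding steps:
Dictionary: {0: ''}
Step 1: w='' (idx 0), next='a' -> output (0, 'a'), add 'a' as idx 1
Step 2: w='a' (idx 1), next='c' -> output (1, 'c'), add 'ac' as idx 2
Step 3: w='ac' (idx 2), next='a' -> output (2, 'a'), add 'aca' as idx 3
Step 4: w='a' (idx 1), next='a' -> output (1, 'a'), add 'aa' as idx 4
Step 5: w='' (idx 0), next='c' -> output (0, 'c'), add 'c' as idx 5
Step 6: w='ac' (idx 2), end of input -> output (2, '')


Encoded: [(0, 'a'), (1, 'c'), (2, 'a'), (1, 'a'), (0, 'c'), (2, '')]


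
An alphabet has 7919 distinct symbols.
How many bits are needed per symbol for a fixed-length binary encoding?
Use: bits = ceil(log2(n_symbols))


log2(7919) = 12.9511
Bracket: 2^12 = 4096 < 7919 <= 2^13 = 8192
So ceil(log2(7919)) = 13

bits = ceil(log2(7919)) = ceil(12.9511) = 13 bits


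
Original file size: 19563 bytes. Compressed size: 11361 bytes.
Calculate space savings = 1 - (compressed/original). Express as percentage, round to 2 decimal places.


ratio = compressed/original = 11361/19563 = 0.580739
savings = 1 - ratio = 1 - 0.580739 = 0.419261
as a percentage: 0.419261 * 100 = 41.93%

Space savings = 1 - 11361/19563 = 41.93%


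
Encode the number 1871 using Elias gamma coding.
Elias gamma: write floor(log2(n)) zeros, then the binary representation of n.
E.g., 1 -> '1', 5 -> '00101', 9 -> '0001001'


num_bits = floor(log2(1871)) + 1 = 11
leading_zeros = num_bits - 1 = 10
binary(1871) = 11101001111

Elias gamma(1871) = '0000000000' + '11101001111' = 000000000011101001111 (21 bits)


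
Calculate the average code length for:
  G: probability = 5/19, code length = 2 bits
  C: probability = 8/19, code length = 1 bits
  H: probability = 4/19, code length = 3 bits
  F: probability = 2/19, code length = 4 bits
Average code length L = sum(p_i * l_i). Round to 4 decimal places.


Weighted contributions p_i * l_i:
  G: (5/19) * 2 = 10/19
  C: (8/19) * 1 = 8/19
  H: (4/19) * 3 = 12/19
  F: (2/19) * 4 = 8/19
Sum = (10 + 8 + 12 + 8)/19 = 38/19

L = 38/19 = 2.0000 bits/symbol


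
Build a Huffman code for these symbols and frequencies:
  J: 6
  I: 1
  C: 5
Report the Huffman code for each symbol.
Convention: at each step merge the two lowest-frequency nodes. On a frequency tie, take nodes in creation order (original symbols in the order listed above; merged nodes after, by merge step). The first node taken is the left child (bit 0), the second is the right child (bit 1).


Huffman tree construction:
Step 1: Merge I(1) + C(5) = 6
Step 2: Merge J(6) + (I+C)(6) = 12
Read each symbol's code off the tree from the root (left child = 0, right child = 1).

Codes:
  J: 0 (length 1)
  I: 10 (length 2)
  C: 11 (length 2)
Average code length: 18/12 = 1.5000 bits/symbol


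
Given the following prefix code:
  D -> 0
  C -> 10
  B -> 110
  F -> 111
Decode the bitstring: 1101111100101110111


Decoding step by step:
Bits 110 -> B
Bits 111 -> F
Bits 110 -> B
Bits 0 -> D
Bits 10 -> C
Bits 111 -> F
Bits 0 -> D
Bits 111 -> F


Decoded message: BFBDCFDF


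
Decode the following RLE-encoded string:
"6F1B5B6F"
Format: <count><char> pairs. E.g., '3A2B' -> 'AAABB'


Expanding each <count><char> pair:
  6F -> 'FFFFFF'
  1B -> 'B'
  5B -> 'BBBBB'
  6F -> 'FFFFFF'

Decoded = FFFFFFBBBBBBFFFFFF


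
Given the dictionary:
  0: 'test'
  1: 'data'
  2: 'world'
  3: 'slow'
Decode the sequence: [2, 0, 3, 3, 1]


Look up each index in the dictionary:
  2 -> 'world'
  0 -> 'test'
  3 -> 'slow'
  3 -> 'slow'
  1 -> 'data'

Decoded: "world test slow slow data"


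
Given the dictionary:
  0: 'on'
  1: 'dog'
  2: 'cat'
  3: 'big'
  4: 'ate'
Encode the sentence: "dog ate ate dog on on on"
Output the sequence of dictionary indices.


Look up each word in the dictionary:
  'dog' -> 1
  'ate' -> 4
  'ate' -> 4
  'dog' -> 1
  'on' -> 0
  'on' -> 0
  'on' -> 0

Encoded: [1, 4, 4, 1, 0, 0, 0]


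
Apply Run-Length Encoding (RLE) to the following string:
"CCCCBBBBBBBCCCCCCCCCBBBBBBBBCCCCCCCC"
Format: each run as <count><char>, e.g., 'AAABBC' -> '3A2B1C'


Scanning runs left to right:
  i=0: run of 'C' x 4 -> '4C'
  i=4: run of 'B' x 7 -> '7B'
  i=11: run of 'C' x 9 -> '9C'
  i=20: run of 'B' x 8 -> '8B'
  i=28: run of 'C' x 8 -> '8C'

RLE = 4C7B9C8B8C


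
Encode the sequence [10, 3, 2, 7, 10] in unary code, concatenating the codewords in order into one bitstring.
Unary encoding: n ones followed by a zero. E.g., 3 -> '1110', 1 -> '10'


Encode each number as n ones followed by a terminating 0:
  10 -> 11111111110 (11 bits)
  3 -> 1110 (4 bits)
  2 -> 110 (3 bits)
  7 -> 11111110 (8 bits)
  10 -> 11111111110 (11 bits)
Total length = 11 + 4 + 3 + 8 + 11 = 37 bits.

Unary([10, 3, 2, 7, 10]) = 1111111111011101101111111011111111110 (37 bits)
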